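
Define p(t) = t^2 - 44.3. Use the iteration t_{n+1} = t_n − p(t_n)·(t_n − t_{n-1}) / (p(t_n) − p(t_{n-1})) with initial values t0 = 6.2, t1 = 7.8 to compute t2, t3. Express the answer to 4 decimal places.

6.6186, 6.6529

p(6.2) = -5.860000, p(7.8) = 16.540000
t2 = 7.800000 − 16.540000·(7.800000 − 6.200000) / (16.540000 − (-5.860000)) = 7.800000 − (26.464000)/(22.400000) = 6.618571
p(6.618571) = -0.494512
t3 = 6.618571 − (-0.494512)·(6.618571 − 7.800000) / (-0.494512 − 16.540000) = 6.618571 − (0.584231)/(-17.034512) = 6.652868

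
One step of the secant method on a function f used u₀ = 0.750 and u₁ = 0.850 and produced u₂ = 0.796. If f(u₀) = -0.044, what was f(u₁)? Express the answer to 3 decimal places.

The secant line through (0.750, -0.044) and (0.850, f(u₁)) crosses zero at u₂ = 0.796.
So (0.750, -0.044), (0.850, f(u₁)), (0.796, 0) are collinear:
f(u₁) = -0.044 · (0.850 − 0.796) / (0.750 − 0.796) = -0.044 · (0.05400)/(-0.04600) = 0.05165

0.052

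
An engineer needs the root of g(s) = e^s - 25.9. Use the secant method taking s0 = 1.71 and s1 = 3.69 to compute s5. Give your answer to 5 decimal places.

g(1.71) = -20.3710385, g(3.69) = 14.1448470
s2 = 3.6900000 − 14.1448470·(3.6900000 − 1.7100000) / (14.1448470 − (-20.3710385)) = 3.6900000 − (28.0067970)/(34.5158855) = 2.8785824
g(2.8785824) = -8.1109625
s3 = 2.8785824 − (-8.1109625)·(2.8785824 − 3.6900000) / (-8.1109625 − 14.1448470) = 2.8785824 − (6.5813777)/(-22.2558094) = 3.1742974
g(3.1742974) = -1.9899841
s4 = 3.1742974 − (-1.9899841)·(3.1742974 − 2.8785824) / (-1.9899841 − (-8.1109625)) = 3.1742974 − (-0.5884682)/(6.1209783) = 3.2704370
g(3.2704370) = 0.4228404
s5 = 3.2704370 − 0.4228404·(3.2704370 − 3.1742974) / (0.4228404 − (-1.9899841)) = 3.2704370 − (0.0406517)/(2.4128246) = 3.2535888

3.25359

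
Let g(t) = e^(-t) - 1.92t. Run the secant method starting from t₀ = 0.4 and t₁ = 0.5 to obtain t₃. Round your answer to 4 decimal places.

0.3625

g(0.4) = -0.097680, g(0.5) = -0.353469
t₂ = 0.500000 − (-0.353469)·(0.500000 − 0.400000) / (-0.353469 − (-0.097680)) = 0.500000 − (-0.035347)/(-0.255789) = 0.361812
g(0.361812) = 0.001733
t₃ = 0.361812 − 0.001733·(0.361812 − 0.500000) / (0.001733 − (-0.353469)) = 0.361812 − (-0.000240)/(0.355203) = 0.362487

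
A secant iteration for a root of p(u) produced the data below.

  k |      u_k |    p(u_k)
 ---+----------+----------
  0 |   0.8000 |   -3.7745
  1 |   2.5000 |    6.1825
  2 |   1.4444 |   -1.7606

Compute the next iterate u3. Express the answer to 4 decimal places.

1.6784

u3 = 1.4444 − (-1.7606)·(1.4444 − 2.5000) / (-1.7606 − 6.1825)
   = 1.4444 − (1.858489)/(-7.943100) = 1.678375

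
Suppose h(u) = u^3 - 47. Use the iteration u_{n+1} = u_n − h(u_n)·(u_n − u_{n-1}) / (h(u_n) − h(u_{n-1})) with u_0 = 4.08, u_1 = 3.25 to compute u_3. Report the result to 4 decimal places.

3.6137

h(4.08) = 20.917312, h(3.25) = -12.671875
u_2 = 3.250000 − (-12.671875)·(3.250000 − 4.080000) / (-12.671875 − 20.917312) = 3.250000 − (10.517656)/(-33.589187) = 3.563126
h(3.563126) = -1.763017
u_3 = 3.563126 − (-1.763017)·(3.563126 − 3.250000) / (-1.763017 − (-12.671875)) = 3.563126 − (-0.552047)/(10.908858) = 3.613732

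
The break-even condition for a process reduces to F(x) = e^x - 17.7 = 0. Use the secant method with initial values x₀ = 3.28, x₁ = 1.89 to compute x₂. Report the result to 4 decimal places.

F(3.28) = 8.875773, F(1.89) = -11.080631
x₂ = 1.890000 − (-11.080631)·(1.890000 − 3.280000) / (-11.080631 − 8.875773) = 1.890000 − (15.402078)/(-19.956404) = 2.661786

2.6618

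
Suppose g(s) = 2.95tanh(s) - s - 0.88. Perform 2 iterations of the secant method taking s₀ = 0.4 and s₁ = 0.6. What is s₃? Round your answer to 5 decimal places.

g(0.4) = -0.1591506, g(0.6) = 0.1042962
s₂ = 0.6000000 − 0.1042962·(0.6000000 − 0.4000000) / (0.1042962 − (-0.1591506)) = 0.6000000 − (0.0208592)/(0.2634468) = 0.5208218
g(0.5208218) = 0.0102636
s₃ = 0.5208218 − 0.0102636·(0.5208218 − 0.6000000) / (0.0102636 − 0.1042962) = 0.5208218 − (-0.0008127)/(-0.0940326) = 0.5121796

0.51218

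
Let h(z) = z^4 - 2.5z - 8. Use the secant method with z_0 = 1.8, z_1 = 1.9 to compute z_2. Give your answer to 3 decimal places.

h(1.8) = -2.00240, h(1.9) = 0.28210
z_2 = 1.90000 − 0.28210·(1.90000 − 1.80000) / (0.28210 − (-2.00240)) = 1.90000 − (0.02821)/(2.28450) = 1.88765

1.888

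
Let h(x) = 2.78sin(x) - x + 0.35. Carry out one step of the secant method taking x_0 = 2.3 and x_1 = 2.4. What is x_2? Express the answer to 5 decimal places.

h(2.3) = 0.1230605, h(2.4) = -0.1722124
x_2 = 2.4000000 − (-0.1722124)·(2.4000000 − 2.3000000) / (-0.1722124 − 0.1230605) = 2.4000000 − (-0.0172212)/(-0.2952728) = 2.3416769

2.34168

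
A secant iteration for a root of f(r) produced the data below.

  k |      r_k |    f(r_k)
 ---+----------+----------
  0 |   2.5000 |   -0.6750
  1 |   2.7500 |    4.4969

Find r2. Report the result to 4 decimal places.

r2 = 2.7500 − 4.4969·(2.7500 − 2.5000) / (4.4969 − (-0.6750))
   = 2.7500 − (1.124225)/(5.171900) = 2.532628

2.5326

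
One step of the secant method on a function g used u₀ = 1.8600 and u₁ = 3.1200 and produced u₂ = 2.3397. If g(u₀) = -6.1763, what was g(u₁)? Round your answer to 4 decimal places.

The secant line through (1.8600, -6.1763) and (3.1200, g(u₁)) crosses zero at u₂ = 2.3397.
So (1.8600, -6.1763), (3.1200, g(u₁)), (2.3397, 0) are collinear:
g(u₁) = -6.1763 · (3.1200 − 2.3397) / (1.8600 − 2.3397) = -6.1763 · (0.780300)/(-0.479700) = 10.046627

10.0466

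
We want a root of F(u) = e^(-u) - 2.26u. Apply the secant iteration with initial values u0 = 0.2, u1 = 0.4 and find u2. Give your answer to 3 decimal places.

F(0.2) = 0.36673, F(0.4) = -0.23368
u2 = 0.40000 − (-0.23368)·(0.40000 − 0.20000) / (-0.23368 − 0.36673) = 0.40000 − (-0.04674)/(-0.60041) = 0.32216

0.322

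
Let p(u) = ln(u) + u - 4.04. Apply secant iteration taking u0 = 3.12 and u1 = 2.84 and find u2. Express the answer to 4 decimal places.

p(3.12) = 0.217833, p(2.84) = -0.156196
u2 = 2.840000 − (-0.156196)·(2.840000 − 3.120000) / (-0.156196 − 0.217833) = 2.840000 − (0.043735)/(-0.374029) = 2.956929

2.9569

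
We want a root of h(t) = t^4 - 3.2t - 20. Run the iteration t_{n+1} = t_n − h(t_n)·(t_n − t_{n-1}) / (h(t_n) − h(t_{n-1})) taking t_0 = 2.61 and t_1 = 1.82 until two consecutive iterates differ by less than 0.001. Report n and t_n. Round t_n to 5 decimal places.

h(2.61) = 18.0527064, h(1.82) = -14.8520062
t_2 = 1.8200000 − (-14.8520062)·(-0.7900000)/(-32.9047126) = 2.1765776;  |Δ| = 0.3565776
h(2.1765776) = -4.5212347
t_3 = 2.1765776 − (-4.5212347)·(0.3565776)/(10.3307716) = 2.3326329;  |Δ| = 0.1560553
h(2.3326329) = 2.1419737
t_4 = 2.3326329 − 2.1419737·(0.1560553)/(6.6632084) = 2.2824669;  |Δ| = 0.0501660
h(2.2824669) = -0.1633856
t_5 = 2.2824669 − (-0.1633856)·(-0.0501660)/(-2.3053593) = 2.2860223;  |Δ| = 0.0035554
h(2.2860223) = -0.0052617
t_6 = 2.2860223 − (-0.0052617)·(0.0035554)/(0.1581238) = 2.2861406;  |Δ| = 0.0001183
|t_6 − t_5| = 0.0001183 < 0.001

n = 6, t_n = 2.28614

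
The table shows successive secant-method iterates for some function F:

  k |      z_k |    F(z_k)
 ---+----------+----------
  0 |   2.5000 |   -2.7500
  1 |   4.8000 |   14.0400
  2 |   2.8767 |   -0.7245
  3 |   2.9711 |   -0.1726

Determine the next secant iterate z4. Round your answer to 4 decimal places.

z4 = 2.9711 − (-0.1726)·(2.9711 − 2.8767) / (-0.1726 − (-0.7245))
   = 2.9711 − (-0.016293)/(0.551900) = 3.000622

3.0006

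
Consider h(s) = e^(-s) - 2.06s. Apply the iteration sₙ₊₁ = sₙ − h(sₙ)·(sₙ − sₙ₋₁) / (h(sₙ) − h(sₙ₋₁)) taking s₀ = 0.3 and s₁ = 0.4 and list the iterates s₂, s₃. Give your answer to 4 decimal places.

0.3444, 0.3441

h(0.3) = 0.122818, h(0.4) = -0.153680
s₂ = 0.400000 − (-0.153680)·(0.400000 − 0.300000) / (-0.153680 − 0.122818) = 0.400000 − (-0.015368)/(-0.276498) = 0.344419
h(0.344419) = -0.000872
s₃ = 0.344419 − (-0.000872)·(0.344419 − 0.400000) / (-0.000872 − (-0.153680)) = 0.344419 − (0.000048)/(0.152808) = 0.344102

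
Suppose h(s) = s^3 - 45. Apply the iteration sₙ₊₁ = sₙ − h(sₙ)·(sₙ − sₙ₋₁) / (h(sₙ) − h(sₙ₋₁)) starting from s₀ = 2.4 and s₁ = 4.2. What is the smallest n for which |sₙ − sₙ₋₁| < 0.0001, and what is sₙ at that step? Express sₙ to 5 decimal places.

n = 6, sₙ = 3.55689

h(2.4) = -31.1760000, h(4.2) = 29.0880000
s₂ = 4.2000000 − 29.0880000·(1.8000000)/(60.2640000) = 3.3311828;  |Δ| = 0.8688172
h(3.3311828) = -8.0346013
s₃ = 3.3311828 − (-8.0346013)·(-0.8688172)/(-37.1226013) = 3.5192246;  |Δ| = 0.1880418
h(3.5192246) = -1.4146093
s₄ = 3.5192246 − (-1.4146093)·(0.1880418)/(6.6199920) = 3.5594067;  |Δ| = 0.0401822
h(3.5594067) = 0.0954635
s₅ = 3.5594067 − 0.0954635·(0.0401822)/(1.5100728) = 3.5568665;  |Δ| = 0.0025402
h(3.5568665) = -0.0010170
s₆ = 3.5568665 − (-0.0010170)·(-0.0025402)/(-0.0964805) = 3.5568933;  |Δ| = 0.0000268
|s₆ − s₅| = 0.0000268 < 0.0001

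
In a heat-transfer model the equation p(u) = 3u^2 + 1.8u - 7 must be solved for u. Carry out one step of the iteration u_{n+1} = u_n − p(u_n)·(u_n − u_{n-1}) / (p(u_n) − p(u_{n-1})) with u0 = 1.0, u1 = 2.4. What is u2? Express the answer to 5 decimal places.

1.18333

p(1.0) = -2.2000000, p(2.4) = 14.6000000
u2 = 2.4000000 − 14.6000000·(2.4000000 − 1.0000000) / (14.6000000 − (-2.2000000)) = 2.4000000 − (20.4400000)/(16.8000000) = 1.1833333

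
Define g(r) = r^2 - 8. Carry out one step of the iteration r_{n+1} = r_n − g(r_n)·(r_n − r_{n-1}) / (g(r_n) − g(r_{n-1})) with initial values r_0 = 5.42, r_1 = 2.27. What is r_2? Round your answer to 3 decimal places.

g(5.42) = 21.37640, g(2.27) = -2.84710
r_2 = 2.27000 − (-2.84710)·(2.27000 − 5.42000) / (-2.84710 − 21.37640) = 2.27000 − (8.96837)/(-24.22350) = 2.64023

2.640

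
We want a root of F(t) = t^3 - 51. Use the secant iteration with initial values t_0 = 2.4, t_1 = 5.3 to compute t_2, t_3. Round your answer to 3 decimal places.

F(2.4) = -37.17600, F(5.3) = 97.87700
t_2 = 5.30000 − 97.87700·(5.30000 − 2.40000) / (97.87700 − (-37.17600)) = 5.30000 − (283.84330)/(135.05300) = 3.19828
F(3.19828) = -18.28474
t_3 = 3.19828 − (-18.28474)·(3.19828 − 5.30000) / (-18.28474 − 97.87700) = 3.19828 − (38.42937)/(-116.16174) = 3.52911

3.198, 3.529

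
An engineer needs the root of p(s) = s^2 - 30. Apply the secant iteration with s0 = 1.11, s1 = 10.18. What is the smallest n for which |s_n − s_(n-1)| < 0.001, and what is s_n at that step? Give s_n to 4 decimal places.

p(1.11) = -28.767900, p(10.18) = 73.632400
s2 = 10.180000 − 73.632400·(9.070000)/(102.400300) = 3.658087;  |Δ| = 6.521913
p(3.658087) = -16.618401
s3 = 3.658087 − (-16.618401)·(-6.521913)/(-90.250801) = 4.859004;  |Δ| = 1.200918
p(4.859004) = -6.390077
s4 = 4.859004 − (-6.390077)·(1.200918)/(10.228324) = 5.609270;  |Δ| = 0.750265
p(5.609270) = 1.463904
s5 = 5.609270 − 1.463904·(0.750265)/(7.853981) = 5.469428;  |Δ| = 0.139842
p(5.469428) = -0.085363
s6 = 5.469428 − (-0.085363)·(-0.139842)/(-1.549267) = 5.477133;  |Δ| = 0.007705
p(5.477133) = -0.001018
s7 = 5.477133 − (-0.001018)·(0.007705)/(0.084345) = 5.477226;  |Δ| = 0.000093
|s7 − s6| = 0.000093 < 0.001

n = 7, s_n = 5.4772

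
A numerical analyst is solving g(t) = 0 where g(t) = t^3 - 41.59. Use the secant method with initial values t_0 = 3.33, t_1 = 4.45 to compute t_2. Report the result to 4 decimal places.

3.4320

g(3.33) = -4.663963, g(4.45) = 46.531125
t_2 = 4.450000 − 46.531125·(4.450000 − 3.330000) / (46.531125 − (-4.663963)) = 4.450000 − (52.114860)/(51.195088) = 3.432034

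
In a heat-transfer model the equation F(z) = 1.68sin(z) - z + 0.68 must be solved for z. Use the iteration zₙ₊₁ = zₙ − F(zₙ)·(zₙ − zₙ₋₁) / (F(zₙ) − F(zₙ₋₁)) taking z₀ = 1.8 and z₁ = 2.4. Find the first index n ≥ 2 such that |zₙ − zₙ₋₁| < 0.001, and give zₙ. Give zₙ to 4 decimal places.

n = 5, zₙ = 2.1162

F(1.8) = 0.516064, F(2.4) = -0.585222
z₂ = 2.400000 − (-0.585222)·(0.600000)/(-1.101286) = 2.081161;  |Δ| = 0.318839
F(2.081161) = 0.064751
z₃ = 2.081161 − 0.064751·(-0.318839)/(0.649973) = 2.112924;  |Δ| = 0.031763
F(2.112924) = 0.006186
z₄ = 2.112924 − 0.006186·(0.031763)/(-0.058565) = 2.116279;  |Δ| = 0.003355
F(2.116279) = -0.000085
z₅ = 2.116279 − (-0.000085)·(0.003355)/(-0.006271) = 2.116233;  |Δ| = 0.000046
|z₅ − z₄| = 0.000046 < 0.001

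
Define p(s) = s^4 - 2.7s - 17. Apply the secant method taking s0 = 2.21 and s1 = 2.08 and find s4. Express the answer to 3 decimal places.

2.188

p(2.21) = 0.88743, p(2.08) = -3.89826
s2 = 2.08000 − (-3.89826)·(2.08000 − 2.21000) / (-3.89826 − 0.88743) = 2.08000 − (0.50677)/(-4.78570) = 2.18589
p(2.18589) = -0.07138
s3 = 2.18589 − (-0.07138)·(2.18589 − 2.08000) / (-0.07138 − (-3.89826)) = 2.18589 − (-0.00756)/(3.82688) = 2.18787
p(2.18787) = 0.00592
s4 = 2.18787 − 0.00592·(2.18787 − 2.18589) / (0.00592 − (-0.07138)) = 2.18787 − (0.00001)/(0.07730) = 2.18772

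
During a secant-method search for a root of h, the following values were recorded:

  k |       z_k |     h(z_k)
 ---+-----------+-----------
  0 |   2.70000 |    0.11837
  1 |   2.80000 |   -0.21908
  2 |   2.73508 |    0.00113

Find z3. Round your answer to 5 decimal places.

2.73541

z3 = 2.73508 − 0.00113·(2.73508 − 2.80000) / (0.00113 − (-0.21908))
   = 2.73508 − (-0.0000734)/(0.2202100) = 2.7354131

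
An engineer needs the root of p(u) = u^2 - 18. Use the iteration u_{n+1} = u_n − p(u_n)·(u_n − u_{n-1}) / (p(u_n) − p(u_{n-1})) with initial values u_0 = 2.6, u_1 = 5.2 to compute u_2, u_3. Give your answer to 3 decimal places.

4.041, 4.222

p(2.6) = -11.24000, p(5.2) = 9.04000
u_2 = 5.20000 − 9.04000·(5.20000 − 2.60000) / (9.04000 − (-11.24000)) = 5.20000 − (23.50400)/(20.28000) = 4.04103
p(4.04103) = -1.67011
u_3 = 4.04103 − (-1.67011)·(4.04103 − 5.20000) / (-1.67011 − 9.04000) = 4.04103 − (1.93562)/(-10.71011) = 4.22175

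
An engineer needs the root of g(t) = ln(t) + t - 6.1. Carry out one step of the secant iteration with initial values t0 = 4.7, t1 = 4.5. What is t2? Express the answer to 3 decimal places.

4.579

g(4.7) = 0.14756, g(4.5) = -0.09592
t2 = 4.50000 − (-0.09592)·(4.50000 − 4.70000) / (-0.09592 − 0.14756) = 4.50000 − (0.01918)/(-0.24349) = 4.57879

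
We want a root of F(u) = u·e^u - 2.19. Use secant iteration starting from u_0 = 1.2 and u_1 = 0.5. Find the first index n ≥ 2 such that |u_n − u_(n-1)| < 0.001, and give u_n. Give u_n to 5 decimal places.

n = 6, u_n = 0.89492

F(1.2) = 1.7941403, F(0.5) = -1.3656394
u_2 = 0.5000000 − (-1.3656394)·(-0.7000000)/(-3.1597797) = 0.8025361;  |Δ| = 0.3025361
F(0.8025361) = -0.3993875
u_3 = 0.8025361 − (-0.3993875)·(0.3025361)/(0.9662519) = 0.9275855;  |Δ| = 0.1250493
F(0.9275855) = 0.1553042
u_4 = 0.9275855 − 0.1553042·(0.1250493)/(0.5546917) = 0.8925738;  |Δ| = 0.0350117
F(0.8925738) = -0.0108657
u_5 = 0.8925738 − (-0.0108657)·(-0.0350117)/(-0.1661699) = 0.8948632;  |Δ| = 0.0022894
F(0.8948632) = -0.0002690
u_6 = 0.8948632 − (-0.0002690)·(0.0022894)/(0.0105967) = 0.8949213;  |Δ| = 0.0000581
|u_6 − u_5| = 0.0000581 < 0.001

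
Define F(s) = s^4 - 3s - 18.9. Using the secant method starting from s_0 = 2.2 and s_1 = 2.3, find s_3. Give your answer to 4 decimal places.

F(2.2) = -2.074400, F(2.3) = 2.184100
s_2 = 2.300000 − 2.184100·(2.300000 − 2.200000) / (2.184100 − (-2.074400)) = 2.300000 − (0.218410)/(4.258500) = 2.248712
F(2.248712) = -0.075864
s_3 = 2.248712 − (-0.075864)·(2.248712 − 2.300000) / (-0.075864 − 2.184100) = 2.248712 − (0.003891)/(-2.259964) = 2.250434

2.2504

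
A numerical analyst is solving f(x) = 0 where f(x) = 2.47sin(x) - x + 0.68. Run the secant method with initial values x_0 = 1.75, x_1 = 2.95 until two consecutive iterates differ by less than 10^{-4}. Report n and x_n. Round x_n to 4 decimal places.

f(1.75) = 1.360445, f(2.95) = -1.799656
x_2 = 2.950000 − (-1.799656)·(1.200000)/(-3.160101) = 2.266608;  |Δ| = 0.683392
f(2.266608) = 0.309200
x_3 = 2.266608 − 0.309200·(-0.683392)/(2.108856) = 2.366807;  |Δ| = 0.100199
f(2.366807) = 0.041114
x_4 = 2.366807 − 0.041114·(0.100199)/(-0.268086) = 2.382173;  |Δ| = 0.015367
f(2.382173) = -0.001577
x_5 = 2.382173 − (-0.001577)·(0.015367)/(-0.042691) = 2.381606;  |Δ| = 0.000568
f(2.381606) = 0.000007
x_6 = 2.381606 − 0.000007·(-0.000568)/(0.001585) = 2.381608;  |Δ| = 0.000003
|x_6 − x_5| = 0.000003 < 10^{-4}

n = 6, x_n = 2.3816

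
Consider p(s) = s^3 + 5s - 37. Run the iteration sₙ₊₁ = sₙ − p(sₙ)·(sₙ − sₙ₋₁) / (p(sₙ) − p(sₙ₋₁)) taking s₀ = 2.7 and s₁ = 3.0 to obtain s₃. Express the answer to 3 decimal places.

2.836

p(2.7) = -3.81700, p(3.0) = 5.00000
s₂ = 3.00000 − 5.00000·(3.00000 − 2.70000) / (5.00000 − (-3.81700)) = 3.00000 − (1.50000)/(8.81700) = 2.82987
p(2.82987) = -0.18847
s₃ = 2.82987 − (-0.18847)·(2.82987 − 3.00000) / (-0.18847 − 5.00000) = 2.82987 − (0.03206)/(-5.18847) = 2.83605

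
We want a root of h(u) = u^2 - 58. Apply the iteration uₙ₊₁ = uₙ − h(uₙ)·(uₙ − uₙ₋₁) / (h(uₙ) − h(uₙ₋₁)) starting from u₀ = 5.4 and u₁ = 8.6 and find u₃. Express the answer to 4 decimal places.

7.6062

h(5.4) = -28.840000, h(8.6) = 15.960000
u₂ = 8.600000 − 15.960000·(8.600000 − 5.400000) / (15.960000 − (-28.840000)) = 8.600000 − (51.072000)/(44.800000) = 7.460000
h(7.460000) = -2.348400
u₃ = 7.460000 − (-2.348400)·(7.460000 − 8.600000) / (-2.348400 − 15.960000) = 7.460000 − (2.677176)/(-18.308400) = 7.606227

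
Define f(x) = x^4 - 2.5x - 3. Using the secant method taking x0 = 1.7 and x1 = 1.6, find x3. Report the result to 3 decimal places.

f(1.7) = 1.10210, f(1.6) = -0.44640
x2 = 1.60000 − (-0.44640)·(1.60000 − 1.70000) / (-0.44640 − 1.10210) = 1.60000 − (0.04464)/(-1.54850) = 1.62883
f(1.62883) = -0.03323
x3 = 1.62883 − (-0.03323)·(1.62883 − 1.60000) / (-0.03323 − (-0.44640)) = 1.62883 − (-0.00096)/(0.41317) = 1.63115

1.631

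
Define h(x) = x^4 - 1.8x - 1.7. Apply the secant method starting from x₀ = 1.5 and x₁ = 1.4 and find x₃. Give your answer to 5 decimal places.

h(1.5) = 0.6625000, h(1.4) = -0.3784000
x₂ = 1.4000000 − (-0.3784000)·(1.4000000 − 1.5000000) / (-0.3784000 − 0.6625000) = 1.4000000 − (0.0378400)/(-1.0409000) = 1.4363532
h(1.4363532) = -0.0290112
x₃ = 1.4363532 − (-0.0290112)·(1.4363532 − 1.4000000) / (-0.0290112 − (-0.3784000)) = 1.4363532 − (-0.0010546)/(0.3493888) = 1.4393717

1.43937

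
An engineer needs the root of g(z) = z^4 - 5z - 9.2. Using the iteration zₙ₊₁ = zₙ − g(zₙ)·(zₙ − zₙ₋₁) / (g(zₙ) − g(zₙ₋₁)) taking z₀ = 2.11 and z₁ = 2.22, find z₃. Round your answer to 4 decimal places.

g(2.11) = 0.071194, g(2.22) = 3.989127
z₂ = 2.220000 − 3.989127·(2.220000 − 2.110000) / (3.989127 − 0.071194) = 2.220000 − (0.438804)/(3.917932) = 2.108001
g(2.108001) = 0.006187
z₃ = 2.108001 − 0.006187·(2.108001 − 2.220000) / (0.006187 − 3.989127) = 2.108001 − (-0.000693)/(-3.982940) = 2.107827

2.1078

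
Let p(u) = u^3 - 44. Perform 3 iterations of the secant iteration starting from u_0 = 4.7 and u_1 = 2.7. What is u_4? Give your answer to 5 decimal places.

3.52487

p(4.7) = 59.8230000, p(2.7) = -24.3170000
u_2 = 2.7000000 − (-24.3170000)·(2.7000000 − 4.7000000) / (-24.3170000 − 59.8230000) = 2.7000000 − (48.6340000)/(-84.1400000) = 3.2780128
p(3.2780128) = -8.7765453
u_3 = 3.2780128 − (-8.7765453)·(3.2780128 − 2.7000000) / (-8.7765453 − (-24.3170000)) = 3.2780128 − (-5.0729558)/(15.5404547) = 3.6044483
p(3.6044483) = 2.8291644
u_4 = 3.6044483 − 2.8291644·(3.6044483 − 3.2780128) / (2.8291644 − (-8.7765453)) = 3.6044483 − (0.9235396)/(11.6057096) = 3.5248720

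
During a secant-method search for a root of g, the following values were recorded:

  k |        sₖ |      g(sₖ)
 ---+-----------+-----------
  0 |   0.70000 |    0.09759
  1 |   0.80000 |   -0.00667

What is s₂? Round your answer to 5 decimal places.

s₂ = 0.80000 − (-0.00667)·(0.80000 − 0.70000) / (-0.00667 − 0.09759)
   = 0.80000 − (-0.0006670)/(-0.1042600) = 0.7936025

0.79360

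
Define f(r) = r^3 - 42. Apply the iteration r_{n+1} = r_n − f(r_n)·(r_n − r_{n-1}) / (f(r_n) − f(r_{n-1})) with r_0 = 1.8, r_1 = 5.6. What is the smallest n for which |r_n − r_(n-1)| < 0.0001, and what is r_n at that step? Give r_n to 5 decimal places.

f(1.8) = -36.1680000, f(5.6) = 133.6160000
r_2 = 5.6000000 − 133.6160000·(3.8000000)/(169.7840000) = 2.6094897;  |Δ| = 2.9905103
f(2.6094897) = -24.2308455
r_3 = 2.6094897 − (-24.2308455)·(-2.9905103)/(-157.8468455) = 3.0685587;  |Δ| = 0.4590690
f(3.0685587) = -13.1062902
r_4 = 3.0685587 − (-13.1062902)·(0.4590690)/(11.1245553) = 3.6094065;  |Δ| = 0.5408478
f(3.6094065) = 5.0226819
r_5 = 3.6094065 − 5.0226819·(0.5408478)/(18.1289720) = 3.4595631;  |Δ| = 0.1498434
f(3.4595631) = -0.5939520
r_6 = 3.4595631 − (-0.5939520)·(-0.1498434)/(-5.6166338) = 3.4754089;  |Δ| = 0.0158457
f(3.4754089) = -0.0223888
r_7 = 3.4754089 − (-0.0223888)·(0.0158457)/(0.5715632) = 3.4760296;  |Δ| = 0.0006207
f(3.4760296) = 0.0001064
r_8 = 3.4760296 − 0.0001064·(0.0006207)/(0.0224952) = 3.4760266;  |Δ| = 0.0000029
|r_8 − r_7| = 0.0000029 < 0.0001

n = 8, r_n = 3.47603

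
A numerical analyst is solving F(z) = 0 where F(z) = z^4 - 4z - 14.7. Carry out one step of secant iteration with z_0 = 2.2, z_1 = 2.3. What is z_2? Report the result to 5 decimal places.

F(2.2) = -0.0744000, F(2.3) = 4.0841000
z_2 = 2.3000000 − 4.0841000·(2.3000000 − 2.2000000) / (4.0841000 − (-0.0744000)) = 2.3000000 − (0.4084100)/(4.1585000) = 2.2017891

2.20179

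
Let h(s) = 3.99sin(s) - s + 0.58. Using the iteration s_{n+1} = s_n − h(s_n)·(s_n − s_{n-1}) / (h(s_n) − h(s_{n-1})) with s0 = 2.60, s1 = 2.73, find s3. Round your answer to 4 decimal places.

h(2.60) = 0.036850, h(2.73) = -0.553723
s2 = 2.730000 − (-0.553723)·(2.730000 − 2.600000) / (-0.553723 − 0.036850) = 2.730000 − (-0.071984)/(-0.590573) = 2.608112
h(2.608112) = 0.000938
s3 = 2.608112 − 0.000938·(2.608112 − 2.730000) / (0.000938 − (-0.553723)) = 2.608112 − (-0.000114)/(0.554660) = 2.608318

2.6083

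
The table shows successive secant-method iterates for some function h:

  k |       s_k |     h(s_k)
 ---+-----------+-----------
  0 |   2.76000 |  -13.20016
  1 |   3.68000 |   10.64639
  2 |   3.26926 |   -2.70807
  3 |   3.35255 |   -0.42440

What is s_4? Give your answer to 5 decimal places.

s_4 = 3.35255 − (-0.42440)·(3.35255 − 3.26926) / (-0.42440 − (-2.70807))
   = 3.35255 − (-0.0353483)/(2.2836700) = 3.3680287

3.36803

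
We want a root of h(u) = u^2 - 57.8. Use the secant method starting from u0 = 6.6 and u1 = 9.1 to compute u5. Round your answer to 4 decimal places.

7.6026

h(6.6) = -14.240000, h(9.1) = 25.010000
u2 = 9.100000 − 25.010000·(9.100000 − 6.600000) / (25.010000 − (-14.240000)) = 9.100000 − (62.525000)/(39.250000) = 7.507006
h(7.507006) = -1.444855
u3 = 7.507006 − (-1.444855)·(7.507006 − 9.100000) / (-1.444855 − 25.010000) = 7.507006 − (2.301645)/(-26.454855) = 7.594009
h(7.594009) = -0.131025
u4 = 7.594009 − (-0.131025)·(7.594009 − 7.507006) / (-0.131025 − (-1.444855)) = 7.594009 − (-0.011400)/(1.313830) = 7.602686
h(7.602686) = 0.000830
u5 = 7.602686 − 0.000830·(7.602686 − 7.594009) / (0.000830 − (-0.131025)) = 7.602686 − (0.000007)/(0.131856) = 7.602631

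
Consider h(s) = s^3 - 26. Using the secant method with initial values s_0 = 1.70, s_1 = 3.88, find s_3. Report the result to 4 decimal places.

h(1.70) = -21.087000, h(3.88) = 32.411072
s_2 = 3.880000 − 32.411072·(3.880000 − 1.700000) / (32.411072 − (-21.087000)) = 3.880000 − (70.656137)/(53.498072) = 2.559277
h(2.559277) = -9.236996
s_3 = 2.559277 − (-9.236996)·(2.559277 − 3.880000) / (-9.236996 − 32.411072) = 2.559277 − (12.199513)/(-41.648068) = 2.852196

2.8522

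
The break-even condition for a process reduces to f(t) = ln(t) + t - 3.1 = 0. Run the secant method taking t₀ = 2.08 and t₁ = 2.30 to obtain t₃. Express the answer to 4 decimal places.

2.2771

f(2.08) = -0.287632, f(2.30) = 0.032909
t₂ = 2.300000 − 0.032909·(2.300000 − 2.080000) / (0.032909 − (-0.287632)) = 2.300000 − (0.007240)/(0.320541) = 2.277413
f(2.277413) = 0.000453
t₃ = 2.277413 − 0.000453·(2.277413 − 2.300000) / (0.000453 − 0.032909) = 2.277413 − (-0.000010)/(-0.032456) = 2.277098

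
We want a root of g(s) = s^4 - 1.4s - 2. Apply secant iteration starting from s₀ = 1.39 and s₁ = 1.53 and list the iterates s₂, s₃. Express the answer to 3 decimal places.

1.409, 1.412

g(1.39) = -0.21299, g(1.53) = 1.33781
s₂ = 1.53000 − 1.33781·(1.53000 − 1.39000) / (1.33781 − (-0.21299)) = 1.53000 − (0.18729)/(1.55080) = 1.40923
g(1.40923) = -0.02903
s₃ = 1.40923 − (-0.02903)·(1.40923 − 1.53000) / (-0.02903 − 1.33781) = 1.40923 − (0.00351)/(-1.36684) = 1.41179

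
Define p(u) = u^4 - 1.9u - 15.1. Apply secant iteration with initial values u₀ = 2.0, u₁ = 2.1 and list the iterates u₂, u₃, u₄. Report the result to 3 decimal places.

2.089, 2.090, 2.090

p(2.0) = -2.90000, p(2.1) = 0.35810
u₂ = 2.10000 − 0.35810·(2.10000 − 2.00000) / (0.35810 − (-2.90000)) = 2.10000 − (0.03581)/(3.25810) = 2.08901
p(2.08901) = -0.02498
u₃ = 2.08901 − (-0.02498)·(2.08901 − 2.10000) / (-0.02498 − 0.35810) = 2.08901 − (0.00027)/(-0.38308) = 2.08973
p(2.08973) = -0.00019
u₄ = 2.08973 − (-0.00019)·(2.08973 − 2.08901) / (-0.00019 − (-0.02498)) = 2.08973 − (0.00000)/(0.02479) = 2.08973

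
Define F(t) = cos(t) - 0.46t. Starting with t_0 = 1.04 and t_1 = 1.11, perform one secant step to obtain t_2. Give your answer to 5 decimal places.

F(1.04) = 0.0278203, F(1.11) = -0.0659385
t_2 = 1.1100000 − (-0.0659385)·(1.1100000 − 1.0400000) / (-0.0659385 − 0.0278203) = 1.1100000 − (-0.0046157)/(-0.0937587) = 1.0607705

1.06077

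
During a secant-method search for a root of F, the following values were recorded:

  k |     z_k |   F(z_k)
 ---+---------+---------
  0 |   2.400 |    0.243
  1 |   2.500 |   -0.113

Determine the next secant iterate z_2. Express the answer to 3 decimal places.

z_2 = 2.500 − (-0.113)·(2.500 − 2.400) / (-0.113 − 0.243)
   = 2.500 − (-0.01130)/(-0.35600) = 2.46826

2.468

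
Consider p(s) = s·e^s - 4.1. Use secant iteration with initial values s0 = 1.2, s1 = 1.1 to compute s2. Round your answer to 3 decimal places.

1.217

p(1.2) = -0.11586, p(1.1) = -0.79542
s2 = 1.10000 − (-0.79542)·(1.10000 − 1.20000) / (-0.79542 − (-0.11586)) = 1.10000 − (0.07954)/(-0.67956) = 1.21705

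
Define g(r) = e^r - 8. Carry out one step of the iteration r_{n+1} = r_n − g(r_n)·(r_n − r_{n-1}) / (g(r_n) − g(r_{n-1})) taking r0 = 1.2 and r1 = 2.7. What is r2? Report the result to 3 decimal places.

g(1.2) = -4.67988, g(2.7) = 6.87973
r2 = 2.70000 − 6.87973·(2.70000 − 1.20000) / (6.87973 − (-4.67988)) = 2.70000 − (10.31960)/(11.55961) = 1.80727

1.807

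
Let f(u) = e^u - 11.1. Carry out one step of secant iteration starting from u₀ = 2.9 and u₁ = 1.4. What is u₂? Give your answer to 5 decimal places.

2.14844

f(2.9) = 7.0741454, f(1.4) = -7.0448000
u₂ = 1.4000000 − (-7.0448000)·(1.4000000 − 2.9000000) / (-7.0448000 − 7.0741454) = 1.4000000 − (10.5672000)/(-14.1189454) = 2.1484412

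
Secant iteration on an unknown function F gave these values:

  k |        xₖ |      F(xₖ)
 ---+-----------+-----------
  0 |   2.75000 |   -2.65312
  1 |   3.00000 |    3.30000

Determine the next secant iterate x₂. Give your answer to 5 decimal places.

2.86142

x₂ = 3.00000 − 3.30000·(3.00000 − 2.75000) / (3.30000 − (-2.65312))
   = 3.00000 − (0.8250000)/(5.9531200) = 2.8614172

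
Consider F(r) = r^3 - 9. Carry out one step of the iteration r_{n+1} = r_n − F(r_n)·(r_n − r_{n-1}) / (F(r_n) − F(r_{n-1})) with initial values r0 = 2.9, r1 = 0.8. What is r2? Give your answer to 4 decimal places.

1.5465

F(2.9) = 15.389000, F(0.8) = -8.488000
r2 = 0.800000 − (-8.488000)·(0.800000 − 2.900000) / (-8.488000 − 15.389000) = 0.800000 − (17.824800)/(-23.877000) = 1.546526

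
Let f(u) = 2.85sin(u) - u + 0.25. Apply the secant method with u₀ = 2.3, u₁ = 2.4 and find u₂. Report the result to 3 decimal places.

f(2.3) = 0.07526, f(2.4) = -0.22493
u₂ = 2.40000 − (-0.22493)·(2.40000 − 2.30000) / (-0.22493 − 0.07526) = 2.40000 − (-0.02249)/(-0.30019) = 2.32507

2.325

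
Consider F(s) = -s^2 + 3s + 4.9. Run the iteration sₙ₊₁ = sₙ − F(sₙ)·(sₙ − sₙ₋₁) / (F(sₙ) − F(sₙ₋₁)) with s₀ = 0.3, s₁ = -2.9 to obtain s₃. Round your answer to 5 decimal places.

F(0.3) = 5.7100000, F(-2.9) = -12.2100000
s₂ = -2.9000000 − (-12.2100000)·(-2.9000000 − 0.3000000) / (-12.2100000 − 5.7100000) = -2.9000000 − (39.0720000)/(-17.9200000) = -0.7196429
F(-0.7196429) = 2.2231856
s₃ = -0.7196429 − 2.2231856·(-0.7196429 − (-2.9000000)) / (2.2231856 − (-12.2100000)) = -0.7196429 − (4.8473386)/(14.4331856) = -1.0554896

-1.05549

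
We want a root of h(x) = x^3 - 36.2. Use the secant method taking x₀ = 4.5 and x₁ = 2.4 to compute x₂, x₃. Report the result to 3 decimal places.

h(4.5) = 54.92500, h(2.4) = -22.37600
x₂ = 2.40000 − (-22.37600)·(2.40000 − 4.50000) / (-22.37600 − 54.92500) = 2.40000 − (46.98960)/(-77.30100) = 3.00788
h(3.00788) = -8.98673
x₃ = 3.00788 − (-8.98673)·(3.00788 − 2.40000) / (-8.98673 − (-22.37600)) = 3.00788 − (-5.46284)/(13.38927) = 3.41588

3.008, 3.416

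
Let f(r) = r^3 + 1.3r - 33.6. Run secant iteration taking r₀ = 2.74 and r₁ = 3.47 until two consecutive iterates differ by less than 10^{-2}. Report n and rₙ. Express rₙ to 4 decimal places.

f(2.74) = -9.467176, f(3.47) = 12.692923
r₂ = 3.470000 − 12.692923·(0.730000)/(22.160099) = 3.051869;  |Δ| = 0.418131
f(3.051869) = -1.207767
r₃ = 3.051869 − (-1.207767)·(-0.418131)/(-13.900690) = 3.088198;  |Δ| = 0.036330
f(3.088198) = -0.133298
r₄ = 3.088198 − (-0.133298)·(0.036330)/(1.074469) = 3.092705;  |Δ| = 0.004507
|r₄ − r₃| = 0.004507 < 10^{-2}

n = 4, rₙ = 3.0927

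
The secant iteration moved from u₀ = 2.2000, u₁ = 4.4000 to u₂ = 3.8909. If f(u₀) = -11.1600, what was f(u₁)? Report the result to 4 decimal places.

3.3601

The secant line through (2.2000, -11.1600) and (4.4000, f(u₁)) crosses zero at u₂ = 3.8909.
So (2.2000, -11.1600), (4.4000, f(u₁)), (3.8909, 0) are collinear:
f(u₁) = -11.1600 · (4.4000 − 3.8909) / (2.2000 − 3.8909) = -11.1600 · (0.509100)/(-1.690900) = 3.360078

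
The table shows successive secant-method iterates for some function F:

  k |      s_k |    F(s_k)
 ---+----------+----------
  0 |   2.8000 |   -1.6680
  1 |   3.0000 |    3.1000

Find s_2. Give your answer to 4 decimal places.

s_2 = 3.0000 − 3.1000·(3.0000 − 2.8000) / (3.1000 − (-1.6680))
   = 3.0000 − (0.620000)/(4.768000) = 2.869966

2.8700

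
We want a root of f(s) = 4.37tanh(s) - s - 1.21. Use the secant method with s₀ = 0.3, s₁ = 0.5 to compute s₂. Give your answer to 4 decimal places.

0.3867

f(0.3) = -0.236964, f(0.5) = 0.309452
s₂ = 0.500000 − 0.309452·(0.500000 − 0.300000) / (0.309452 − (-0.236964)) = 0.500000 − (0.061890)/(0.546416) = 0.386734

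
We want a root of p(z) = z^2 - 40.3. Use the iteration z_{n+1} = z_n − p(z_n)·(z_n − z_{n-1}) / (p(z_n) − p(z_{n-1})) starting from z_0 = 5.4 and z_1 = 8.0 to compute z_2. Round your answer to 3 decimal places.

p(5.4) = -11.14000, p(8.0) = 23.70000
z_2 = 8.00000 − 23.70000·(8.00000 − 5.40000) / (23.70000 − (-11.14000)) = 8.00000 − (61.62000)/(34.84000) = 6.23134

6.231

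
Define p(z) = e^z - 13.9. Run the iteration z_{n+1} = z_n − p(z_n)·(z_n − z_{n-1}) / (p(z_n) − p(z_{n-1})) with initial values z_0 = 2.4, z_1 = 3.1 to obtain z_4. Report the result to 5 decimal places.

p(2.4) = -2.8768236, p(3.1) = 8.2979513
z_2 = 3.1000000 − 8.2979513·(3.1000000 − 2.4000000) / (8.2979513 − (-2.8768236)) = 3.1000000 − (5.8085659)/(11.1747749) = 2.5802073
p(2.5802073) = -0.7001252
z_3 = 2.5802073 − (-0.7001252)·(2.5802073 − 3.1000000) / (-0.7001252 − 8.2979513) = 2.5802073 − (0.3639199)/(-8.9980765) = 2.6206515
p(2.6206515) = -0.1553242
z_4 = 2.6206515 − (-0.1553242)·(2.6206515 − 2.5802073) / (-0.1553242 − (-0.7001252)) = 2.6206515 − (-0.0062820)/(0.5448010) = 2.6321823

2.63218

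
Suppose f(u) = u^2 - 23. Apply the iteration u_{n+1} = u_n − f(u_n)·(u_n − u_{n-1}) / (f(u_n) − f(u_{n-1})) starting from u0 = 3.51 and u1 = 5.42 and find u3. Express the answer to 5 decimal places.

f(3.51) = -10.6799000, f(5.42) = 6.3764000
u2 = 5.4200000 − 6.3764000·(5.4200000 − 3.5100000) / (6.3764000 − (-10.6799000)) = 5.4200000 − (12.1789240)/(17.0563000) = 4.7059574
f(4.7059574) = -0.8539645
u3 = 4.7059574 − (-0.8539645)·(4.7059574 − 5.4200000) / (-0.8539645 − 6.3764000) = 4.7059574 − (0.6097670)/(-7.2303645) = 4.7902916

4.79029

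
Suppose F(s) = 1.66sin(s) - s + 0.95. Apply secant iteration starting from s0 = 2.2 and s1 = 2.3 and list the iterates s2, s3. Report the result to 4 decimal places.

2.2451, 2.2459

F(2.2) = 0.092104, F(2.3) = -0.112129
s2 = 2.300000 − (-0.112129)·(2.300000 − 2.200000) / (-0.112129 − 0.092104) = 2.300000 − (-0.011213)/(-0.204233) = 2.245097
F(2.245097) = 0.001601
s3 = 2.245097 − 0.001601·(2.245097 − 2.300000) / (0.001601 − (-0.112129)) = 2.245097 − (-0.000088)/(0.113730) = 2.245870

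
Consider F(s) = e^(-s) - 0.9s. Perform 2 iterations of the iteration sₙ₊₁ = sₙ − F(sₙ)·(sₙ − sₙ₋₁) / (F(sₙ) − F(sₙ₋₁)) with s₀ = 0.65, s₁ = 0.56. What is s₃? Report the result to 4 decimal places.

0.6061

F(0.65) = -0.062954, F(0.56) = 0.067209
s₂ = 0.560000 − 0.067209·(0.560000 − 0.650000) / (0.067209 − (-0.062954)) = 0.560000 − (-0.006049)/(0.130163) = 0.606471
F(0.606471) = -0.000552
s₃ = 0.606471 − (-0.000552)·(0.606471 − 0.560000) / (-0.000552 − 0.067209) = 0.606471 − (-0.000026)/(-0.067761) = 0.606092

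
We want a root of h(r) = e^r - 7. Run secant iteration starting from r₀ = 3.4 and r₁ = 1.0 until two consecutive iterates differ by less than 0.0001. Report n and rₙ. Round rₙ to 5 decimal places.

n = 8, rₙ = 1.94591

h(3.4) = 22.9641000, h(1.0) = -4.2817182
r₂ = 1.0000000 − (-4.2817182)·(-2.4000000)/(-27.2458182) = 1.3771633;  |Δ| = 0.3771633
h(1.3771633) = -3.0363579
r₃ = 1.3771633 − (-3.0363579)·(0.3771633)/(1.2453603) = 2.2967389;  |Δ| = 0.9195755
h(2.2967389) = 2.9417082
r₄ = 2.2967389 − 2.9417082·(0.9195755)/(5.9780661) = 1.8442308;  |Δ| = 0.4525080
h(1.8442308) = -0.6767657
r₅ = 1.8442308 − (-0.6767657)·(-0.4525080)/(-3.6184739) = 1.9288637;  |Δ| = 0.0846329
h(1.9288637) = -0.1183137
r₆ = 1.9288637 − (-0.1183137)·(0.0846329)/(0.5584520) = 1.9467941;  |Δ| = 0.0179303
h(1.9467941) = 0.0061901
r₇ = 1.9467941 − 0.0061901·(0.0179303)/(0.1245038) = 1.9459026;  |Δ| = 0.0008915
h(1.9459026) = -0.0000529
r₈ = 1.9459026 − (-0.0000529)·(-0.0008915)/(-0.0062430) = 1.9459101;  |Δ| = 0.0000076
|r₈ − r₇| = 0.0000076 < 0.0001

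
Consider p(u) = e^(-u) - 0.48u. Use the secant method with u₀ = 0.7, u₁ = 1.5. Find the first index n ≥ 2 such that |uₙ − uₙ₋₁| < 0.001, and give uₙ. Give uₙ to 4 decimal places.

p(0.7) = 0.160585, p(1.5) = -0.496870
u₂ = 1.500000 − (-0.496870)·(0.800000)/(-0.657455) = 0.895402;  |Δ| = 0.604598
p(0.895402) = -0.021350
u₃ = 0.895402 − (-0.021350)·(-0.604598)/(0.475520) = 0.868257;  |Δ| = 0.027145
p(0.868257) = 0.002919
u₄ = 0.868257 − 0.002919·(-0.027145)/(0.024269) = 0.871522;  |Δ| = 0.003265
p(0.871522) = -0.000016
u₅ = 0.871522 − (-0.000016)·(0.003265)/(-0.002935) = 0.871504;  |Δ| = 0.000018
|u₅ − u₄| = 0.000018 < 0.001

n = 5, uₙ = 0.8715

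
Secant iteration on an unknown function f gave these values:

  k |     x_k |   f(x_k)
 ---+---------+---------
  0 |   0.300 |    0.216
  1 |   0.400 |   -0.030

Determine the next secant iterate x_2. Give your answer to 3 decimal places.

0.388

x_2 = 0.400 − (-0.030)·(0.400 − 0.300) / (-0.030 − 0.216)
   = 0.400 − (-0.00300)/(-0.24600) = 0.38780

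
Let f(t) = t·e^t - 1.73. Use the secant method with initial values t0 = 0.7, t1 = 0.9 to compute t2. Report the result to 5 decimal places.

0.77969

f(0.7) = -0.3203731, f(0.9) = 0.4836428
t2 = 0.9000000 − 0.4836428·(0.9000000 − 0.7000000) / (0.4836428 − (-0.3203731)) = 0.9000000 − (0.0967286)/(0.8040159) = 0.7796932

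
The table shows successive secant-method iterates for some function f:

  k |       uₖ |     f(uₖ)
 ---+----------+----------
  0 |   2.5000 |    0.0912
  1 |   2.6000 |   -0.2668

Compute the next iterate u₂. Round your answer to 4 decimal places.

2.5255

u₂ = 2.6000 − (-0.2668)·(2.6000 − 2.5000) / (-0.2668 − 0.0912)
   = 2.6000 − (-0.026680)/(-0.358000) = 2.525475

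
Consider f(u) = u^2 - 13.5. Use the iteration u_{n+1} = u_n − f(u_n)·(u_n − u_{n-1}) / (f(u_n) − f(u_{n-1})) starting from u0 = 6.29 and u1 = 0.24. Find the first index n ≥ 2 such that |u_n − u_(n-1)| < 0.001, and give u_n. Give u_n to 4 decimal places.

f(6.29) = 26.064100, f(0.24) = -13.442400
u2 = 0.240000 − (-13.442400)·(-6.050000)/(-39.506500) = 2.298560;  |Δ| = 2.058560
f(2.298560) = -8.216620
u3 = 2.298560 − (-8.216620)·(2.058560)/(5.225780) = 5.535284;  |Δ| = 3.236724
f(5.535284) = 17.139374
u4 = 5.535284 − 17.139374·(3.236724)/(25.355994) = 3.347422;  |Δ| = 2.187862
f(3.347422) = -2.294765
u5 = 3.347422 − (-2.294765)·(-2.187862)/(-19.434139) = 3.605763;  |Δ| = 0.258341
f(3.605763) = -0.498474
u6 = 3.605763 − (-0.498474)·(0.258341)/(1.796291) = 3.677453;  |Δ| = 0.071690
f(3.677453) = 0.023660
u7 = 3.677453 − 0.023660·(0.071690)/(0.522134) = 3.674204;  |Δ| = 0.003249
f(3.674204) = -0.000222
u8 = 3.674204 − (-0.000222)·(-0.003249)/(-0.023882) = 3.674235;  |Δ| = 0.000030
|u8 − u7| = 0.000030 < 0.001

n = 8, u_n = 3.6742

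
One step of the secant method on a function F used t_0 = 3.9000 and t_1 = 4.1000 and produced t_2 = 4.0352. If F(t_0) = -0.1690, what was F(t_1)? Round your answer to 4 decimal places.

The secant line through (3.9000, -0.1690) and (4.1000, F(t_1)) crosses zero at t_2 = 4.0352.
So (3.9000, -0.1690), (4.1000, F(t_1)), (4.0352, 0) are collinear:
F(t_1) = -0.1690 · (4.1000 − 4.0352) / (3.9000 − 4.0352) = -0.1690 · (0.064800)/(-0.135200) = 0.081000

0.0810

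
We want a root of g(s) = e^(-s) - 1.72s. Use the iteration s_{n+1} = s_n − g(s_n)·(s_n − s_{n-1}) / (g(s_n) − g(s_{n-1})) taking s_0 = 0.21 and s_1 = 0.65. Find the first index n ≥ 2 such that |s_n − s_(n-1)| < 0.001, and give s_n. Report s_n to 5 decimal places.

g(0.21) = 0.4493842, g(0.65) = -0.5959542
s_2 = 0.6500000 − (-0.5959542)·(0.4400000)/(-1.0453385) = 0.3991532;  |Δ| = 0.2508468
g(0.3991532) = -0.0156555
s_3 = 0.3991532 − (-0.0156555)·(-0.2508468)/(0.5802987) = 0.3923857;  |Δ| = 0.0067674
g(0.3923857) = 0.0005401
s_4 = 0.3923857 − 0.0005401·(-0.0067674)/(0.0161956) = 0.3926114;  |Δ| = 0.0002257
|s_4 − s_3| = 0.0002257 < 0.001

n = 4, s_n = 0.39261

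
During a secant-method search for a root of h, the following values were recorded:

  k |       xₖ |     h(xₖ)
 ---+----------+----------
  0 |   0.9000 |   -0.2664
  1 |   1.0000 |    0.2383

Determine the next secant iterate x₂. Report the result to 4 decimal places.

x₂ = 1.0000 − 0.2383·(1.0000 − 0.9000) / (0.2383 − (-0.2664))
   = 1.0000 − (0.023830)/(0.504700) = 0.952784

0.9528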